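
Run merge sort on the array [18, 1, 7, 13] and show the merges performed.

Divide and conquer:
  Merge [18] + [1] -> [1, 18]
  Merge [7] + [13] -> [7, 13]
  Merge [1, 18] + [7, 13] -> [1, 7, 13, 18]


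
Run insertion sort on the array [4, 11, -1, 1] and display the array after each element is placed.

First element 4 is already 'sorted'
Insert 11: shifted 0 elements -> [4, 11, -1, 1]
Insert -1: shifted 2 elements -> [-1, 4, 11, 1]
Insert 1: shifted 2 elements -> [-1, 1, 4, 11]


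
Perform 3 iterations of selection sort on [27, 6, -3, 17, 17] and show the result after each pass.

Pass 1: Select minimum -3 at index 2, swap -> [-3, 6, 27, 17, 17]
Pass 2: Select minimum 6 at index 1, swap -> [-3, 6, 27, 17, 17]
Pass 3: Select minimum 17 at index 3, swap -> [-3, 6, 17, 27, 17]


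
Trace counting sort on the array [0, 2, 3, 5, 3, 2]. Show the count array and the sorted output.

Count array: [1, 0, 2, 2, 0, 1]
(count[i] = number of elements equal to i)
Cumulative count: [1, 1, 3, 5, 5, 6]
Sorted: [0, 2, 2, 3, 3, 5]


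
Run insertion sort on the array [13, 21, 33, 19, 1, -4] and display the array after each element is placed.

First element 13 is already 'sorted'
Insert 21: shifted 0 elements -> [13, 21, 33, 19, 1, -4]
Insert 33: shifted 0 elements -> [13, 21, 33, 19, 1, -4]
Insert 19: shifted 2 elements -> [13, 19, 21, 33, 1, -4]
Insert 1: shifted 4 elements -> [1, 13, 19, 21, 33, -4]
Insert -4: shifted 5 elements -> [-4, 1, 13, 19, 21, 33]


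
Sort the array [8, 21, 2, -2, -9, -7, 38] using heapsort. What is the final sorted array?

Build heap: [38, 21, 8, -2, -9, -7, 2]
Extract 38: [21, 2, 8, -2, -9, -7, 38]
Extract 21: [8, 2, -7, -2, -9, 21, 38]
Extract 8: [2, -2, -7, -9, 8, 21, 38]
Extract 2: [-2, -9, -7, 2, 8, 21, 38]
Extract -2: [-7, -9, -2, 2, 8, 21, 38]
Extract -7: [-9, -7, -2, 2, 8, 21, 38]


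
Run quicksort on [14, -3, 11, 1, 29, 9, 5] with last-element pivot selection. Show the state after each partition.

Partition 1: pivot=5 at index 2 -> [-3, 1, 5, 14, 29, 9, 11]
Partition 2: pivot=1 at index 1 -> [-3, 1, 5, 14, 29, 9, 11]
Partition 3: pivot=11 at index 4 -> [-3, 1, 5, 9, 11, 14, 29]
Partition 4: pivot=29 at index 6 -> [-3, 1, 5, 9, 11, 14, 29]


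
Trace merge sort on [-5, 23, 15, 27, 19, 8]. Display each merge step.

Divide and conquer:
  Merge [23] + [15] -> [15, 23]
  Merge [-5] + [15, 23] -> [-5, 15, 23]
  Merge [19] + [8] -> [8, 19]
  Merge [27] + [8, 19] -> [8, 19, 27]
  Merge [-5, 15, 23] + [8, 19, 27] -> [-5, 8, 15, 19, 23, 27]


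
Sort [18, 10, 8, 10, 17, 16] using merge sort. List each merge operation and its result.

Divide and conquer:
  Merge [10] + [8] -> [8, 10]
  Merge [18] + [8, 10] -> [8, 10, 18]
  Merge [17] + [16] -> [16, 17]
  Merge [10] + [16, 17] -> [10, 16, 17]
  Merge [8, 10, 18] + [10, 16, 17] -> [8, 10, 10, 16, 17, 18]


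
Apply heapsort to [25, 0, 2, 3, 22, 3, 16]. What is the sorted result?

Build heap: [25, 22, 16, 3, 0, 3, 2]
Extract 25: [22, 3, 16, 2, 0, 3, 25]
Extract 22: [16, 3, 3, 2, 0, 22, 25]
Extract 16: [3, 2, 3, 0, 16, 22, 25]
Extract 3: [3, 2, 0, 3, 16, 22, 25]
Extract 3: [2, 0, 3, 3, 16, 22, 25]
Extract 2: [0, 2, 3, 3, 16, 22, 25]


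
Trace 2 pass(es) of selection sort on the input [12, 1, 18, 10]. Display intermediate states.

Pass 1: Select minimum 1 at index 1, swap -> [1, 12, 18, 10]
Pass 2: Select minimum 10 at index 3, swap -> [1, 10, 18, 12]


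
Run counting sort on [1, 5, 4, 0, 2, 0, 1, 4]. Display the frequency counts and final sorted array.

Count array: [2, 2, 1, 0, 2, 1]
(count[i] = number of elements equal to i)
Cumulative count: [2, 4, 5, 5, 7, 8]
Sorted: [0, 0, 1, 1, 2, 4, 4, 5]


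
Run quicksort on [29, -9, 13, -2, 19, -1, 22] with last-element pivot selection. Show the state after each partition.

Partition 1: pivot=22 at index 5 -> [-9, 13, -2, 19, -1, 22, 29]
Partition 2: pivot=-1 at index 2 -> [-9, -2, -1, 19, 13, 22, 29]
Partition 3: pivot=-2 at index 1 -> [-9, -2, -1, 19, 13, 22, 29]
Partition 4: pivot=13 at index 3 -> [-9, -2, -1, 13, 19, 22, 29]


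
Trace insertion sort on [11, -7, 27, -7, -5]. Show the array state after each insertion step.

First element 11 is already 'sorted'
Insert -7: shifted 1 elements -> [-7, 11, 27, -7, -5]
Insert 27: shifted 0 elements -> [-7, 11, 27, -7, -5]
Insert -7: shifted 2 elements -> [-7, -7, 11, 27, -5]
Insert -5: shifted 2 elements -> [-7, -7, -5, 11, 27]


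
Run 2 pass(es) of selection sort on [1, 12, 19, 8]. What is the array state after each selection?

Pass 1: Select minimum 1 at index 0, swap -> [1, 12, 19, 8]
Pass 2: Select minimum 8 at index 3, swap -> [1, 8, 19, 12]


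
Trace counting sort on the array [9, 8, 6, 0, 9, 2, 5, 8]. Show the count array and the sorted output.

Count array: [1, 0, 1, 0, 0, 1, 1, 0, 2, 2]
(count[i] = number of elements equal to i)
Cumulative count: [1, 1, 2, 2, 2, 3, 4, 4, 6, 8]
Sorted: [0, 2, 5, 6, 8, 8, 9, 9]


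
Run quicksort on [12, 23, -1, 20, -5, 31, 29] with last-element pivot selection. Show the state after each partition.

Partition 1: pivot=29 at index 5 -> [12, 23, -1, 20, -5, 29, 31]
Partition 2: pivot=-5 at index 0 -> [-5, 23, -1, 20, 12, 29, 31]
Partition 3: pivot=12 at index 2 -> [-5, -1, 12, 20, 23, 29, 31]
Partition 4: pivot=23 at index 4 -> [-5, -1, 12, 20, 23, 29, 31]


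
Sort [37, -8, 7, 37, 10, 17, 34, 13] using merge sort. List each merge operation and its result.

Divide and conquer:
  Merge [37] + [-8] -> [-8, 37]
  Merge [7] + [37] -> [7, 37]
  Merge [-8, 37] + [7, 37] -> [-8, 7, 37, 37]
  Merge [10] + [17] -> [10, 17]
  Merge [34] + [13] -> [13, 34]
  Merge [10, 17] + [13, 34] -> [10, 13, 17, 34]
  Merge [-8, 7, 37, 37] + [10, 13, 17, 34] -> [-8, 7, 10, 13, 17, 34, 37, 37]


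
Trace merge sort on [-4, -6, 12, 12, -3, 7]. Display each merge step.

Divide and conquer:
  Merge [-6] + [12] -> [-6, 12]
  Merge [-4] + [-6, 12] -> [-6, -4, 12]
  Merge [-3] + [7] -> [-3, 7]
  Merge [12] + [-3, 7] -> [-3, 7, 12]
  Merge [-6, -4, 12] + [-3, 7, 12] -> [-6, -4, -3, 7, 12, 12]


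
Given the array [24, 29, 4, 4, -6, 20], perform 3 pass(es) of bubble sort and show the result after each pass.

After pass 1: [24, 4, 4, -6, 20, 29] (4 swaps)
After pass 2: [4, 4, -6, 20, 24, 29] (4 swaps)
After pass 3: [4, -6, 4, 20, 24, 29] (1 swaps)
Total swaps: 9


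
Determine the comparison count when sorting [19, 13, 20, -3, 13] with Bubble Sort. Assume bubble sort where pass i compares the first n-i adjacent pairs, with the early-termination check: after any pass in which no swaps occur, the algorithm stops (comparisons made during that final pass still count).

Pass 1: compare adjacent pairs (0,1)..(3,4) = 4 comparison(s), 3 swap(s) -> [13, 19, -3, 13, 20]
Pass 2: compare adjacent pairs (0,1)..(2,3) = 3 comparison(s), 2 swap(s) -> [13, -3, 13, 19, 20]
Pass 3: compare adjacent pairs (0,1)..(1,2) = 2 comparison(s), 1 swap(s) -> [-3, 13, 13, 19, 20]
Pass 4: compare adjacent pairs (0,1)..(0,1) = 1 comparison(s), 0 swap(s) -> [-3, 13, 13, 19, 20]
No swaps in this pass, so bubble sort stops here.
Total comparisons: 4 + 3 + 2 + 1 = 10


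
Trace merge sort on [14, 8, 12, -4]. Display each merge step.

Divide and conquer:
  Merge [14] + [8] -> [8, 14]
  Merge [12] + [-4] -> [-4, 12]
  Merge [8, 14] + [-4, 12] -> [-4, 8, 12, 14]


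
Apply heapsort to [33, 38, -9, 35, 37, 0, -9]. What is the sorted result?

Build heap: [38, 37, 0, 35, 33, -9, -9]
Extract 38: [37, 35, 0, -9, 33, -9, 38]
Extract 37: [35, 33, 0, -9, -9, 37, 38]
Extract 35: [33, -9, 0, -9, 35, 37, 38]
Extract 33: [0, -9, -9, 33, 35, 37, 38]
Extract 0: [-9, -9, 0, 33, 35, 37, 38]
Extract -9: [-9, -9, 0, 33, 35, 37, 38]


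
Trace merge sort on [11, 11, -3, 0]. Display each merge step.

Divide and conquer:
  Merge [11] + [11] -> [11, 11]
  Merge [-3] + [0] -> [-3, 0]
  Merge [11, 11] + [-3, 0] -> [-3, 0, 11, 11]


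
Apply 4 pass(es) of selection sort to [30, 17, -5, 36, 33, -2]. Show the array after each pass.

Pass 1: Select minimum -5 at index 2, swap -> [-5, 17, 30, 36, 33, -2]
Pass 2: Select minimum -2 at index 5, swap -> [-5, -2, 30, 36, 33, 17]
Pass 3: Select minimum 17 at index 5, swap -> [-5, -2, 17, 36, 33, 30]
Pass 4: Select minimum 30 at index 5, swap -> [-5, -2, 17, 30, 33, 36]


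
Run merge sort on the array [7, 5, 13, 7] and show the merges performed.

Divide and conquer:
  Merge [7] + [5] -> [5, 7]
  Merge [13] + [7] -> [7, 13]
  Merge [5, 7] + [7, 13] -> [5, 7, 7, 13]


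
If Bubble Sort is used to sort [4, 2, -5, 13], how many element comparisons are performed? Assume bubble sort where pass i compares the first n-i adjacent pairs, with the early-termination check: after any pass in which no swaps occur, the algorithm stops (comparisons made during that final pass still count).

Pass 1: compare adjacent pairs (0,1)..(2,3) = 3 comparison(s), 2 swap(s) -> [2, -5, 4, 13]
Pass 2: compare adjacent pairs (0,1)..(1,2) = 2 comparison(s), 1 swap(s) -> [-5, 2, 4, 13]
Pass 3: compare adjacent pairs (0,1)..(0,1) = 1 comparison(s), 0 swap(s) -> [-5, 2, 4, 13]
No swaps in this pass, so bubble sort stops here.
Total comparisons: 3 + 2 + 1 = 6


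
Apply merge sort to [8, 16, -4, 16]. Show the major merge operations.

Divide and conquer:
  Merge [8] + [16] -> [8, 16]
  Merge [-4] + [16] -> [-4, 16]
  Merge [8, 16] + [-4, 16] -> [-4, 8, 16, 16]


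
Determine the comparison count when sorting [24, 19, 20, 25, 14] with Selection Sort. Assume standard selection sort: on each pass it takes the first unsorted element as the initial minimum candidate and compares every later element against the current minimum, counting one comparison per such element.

Pass 1: scan indices 1..4 for the minimum = 4 comparison(s); min is 14, place at index 0 -> [14, 19, 20, 25, 24]
Pass 2: scan indices 2..4 for the minimum = 3 comparison(s); min is 19, place at index 1 -> [14, 19, 20, 25, 24]
Pass 3: scan indices 3..4 for the minimum = 2 comparison(s); min is 20, place at index 2 -> [14, 19, 20, 25, 24]
Pass 4: scan indices 4..4 for the minimum = 1 comparison(s); min is 24, place at index 3 -> [14, 19, 20, 24, 25]
Selection sort always scans the whole unsorted suffix, so the count is (n-1) + (n-2) + ... + 1 = n(n-1)/2 = 5*4/2 = 10 regardless of the input order.
Total comparisons: 4 + 3 + 2 + 1 = 10


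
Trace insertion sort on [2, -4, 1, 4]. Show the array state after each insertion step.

First element 2 is already 'sorted'
Insert -4: shifted 1 elements -> [-4, 2, 1, 4]
Insert 1: shifted 1 elements -> [-4, 1, 2, 4]
Insert 4: shifted 0 elements -> [-4, 1, 2, 4]


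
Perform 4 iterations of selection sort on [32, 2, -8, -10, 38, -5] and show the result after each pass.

Pass 1: Select minimum -10 at index 3, swap -> [-10, 2, -8, 32, 38, -5]
Pass 2: Select minimum -8 at index 2, swap -> [-10, -8, 2, 32, 38, -5]
Pass 3: Select minimum -5 at index 5, swap -> [-10, -8, -5, 32, 38, 2]
Pass 4: Select minimum 2 at index 5, swap -> [-10, -8, -5, 2, 38, 32]


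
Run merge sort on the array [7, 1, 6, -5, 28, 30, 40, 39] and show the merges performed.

Divide and conquer:
  Merge [7] + [1] -> [1, 7]
  Merge [6] + [-5] -> [-5, 6]
  Merge [1, 7] + [-5, 6] -> [-5, 1, 6, 7]
  Merge [28] + [30] -> [28, 30]
  Merge [40] + [39] -> [39, 40]
  Merge [28, 30] + [39, 40] -> [28, 30, 39, 40]
  Merge [-5, 1, 6, 7] + [28, 30, 39, 40] -> [-5, 1, 6, 7, 28, 30, 39, 40]


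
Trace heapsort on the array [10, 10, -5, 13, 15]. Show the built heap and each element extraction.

Build heap: [15, 13, -5, 10, 10]
Extract 15: [13, 10, -5, 10, 15]
Extract 13: [10, 10, -5, 13, 15]
Extract 10: [10, -5, 10, 13, 15]
Extract 10: [-5, 10, 10, 13, 15]


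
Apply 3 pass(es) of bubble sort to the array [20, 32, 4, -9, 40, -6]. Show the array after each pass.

After pass 1: [20, 4, -9, 32, -6, 40] (3 swaps)
After pass 2: [4, -9, 20, -6, 32, 40] (3 swaps)
After pass 3: [-9, 4, -6, 20, 32, 40] (2 swaps)
Total swaps: 8


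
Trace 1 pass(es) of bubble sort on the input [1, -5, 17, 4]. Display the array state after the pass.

After pass 1: [-5, 1, 4, 17] (2 swaps)
Total swaps: 2


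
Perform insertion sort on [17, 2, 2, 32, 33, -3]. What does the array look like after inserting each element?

First element 17 is already 'sorted'
Insert 2: shifted 1 elements -> [2, 17, 2, 32, 33, -3]
Insert 2: shifted 1 elements -> [2, 2, 17, 32, 33, -3]
Insert 32: shifted 0 elements -> [2, 2, 17, 32, 33, -3]
Insert 33: shifted 0 elements -> [2, 2, 17, 32, 33, -3]
Insert -3: shifted 5 elements -> [-3, 2, 2, 17, 32, 33]


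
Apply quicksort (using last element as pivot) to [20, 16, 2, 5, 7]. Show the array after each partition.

Partition 1: pivot=7 at index 2 -> [2, 5, 7, 16, 20]
Partition 2: pivot=5 at index 1 -> [2, 5, 7, 16, 20]
Partition 3: pivot=20 at index 4 -> [2, 5, 7, 16, 20]


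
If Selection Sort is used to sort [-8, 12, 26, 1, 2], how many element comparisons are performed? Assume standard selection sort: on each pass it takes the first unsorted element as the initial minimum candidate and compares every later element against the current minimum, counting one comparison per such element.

Pass 1: scan indices 1..4 for the minimum = 4 comparison(s); min is -8, place at index 0 -> [-8, 12, 26, 1, 2]
Pass 2: scan indices 2..4 for the minimum = 3 comparison(s); min is 1, place at index 1 -> [-8, 1, 26, 12, 2]
Pass 3: scan indices 3..4 for the minimum = 2 comparison(s); min is 2, place at index 2 -> [-8, 1, 2, 12, 26]
Pass 4: scan indices 4..4 for the minimum = 1 comparison(s); min is 12, place at index 3 -> [-8, 1, 2, 12, 26]
Selection sort always scans the whole unsorted suffix, so the count is (n-1) + (n-2) + ... + 1 = n(n-1)/2 = 5*4/2 = 10 regardless of the input order.
Total comparisons: 4 + 3 + 2 + 1 = 10


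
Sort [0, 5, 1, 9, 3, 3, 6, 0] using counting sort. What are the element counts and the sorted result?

Count array: [2, 1, 0, 2, 0, 1, 1, 0, 0, 1]
(count[i] = number of elements equal to i)
Cumulative count: [2, 3, 3, 5, 5, 6, 7, 7, 7, 8]
Sorted: [0, 0, 1, 3, 3, 5, 6, 9]


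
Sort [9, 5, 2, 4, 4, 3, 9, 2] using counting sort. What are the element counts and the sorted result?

Count array: [0, 0, 2, 1, 2, 1, 0, 0, 0, 2]
(count[i] = number of elements equal to i)
Cumulative count: [0, 0, 2, 3, 5, 6, 6, 6, 6, 8]
Sorted: [2, 2, 3, 4, 4, 5, 9, 9]


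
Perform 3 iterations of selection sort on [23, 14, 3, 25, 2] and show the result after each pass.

Pass 1: Select minimum 2 at index 4, swap -> [2, 14, 3, 25, 23]
Pass 2: Select minimum 3 at index 2, swap -> [2, 3, 14, 25, 23]
Pass 3: Select minimum 14 at index 2, swap -> [2, 3, 14, 25, 23]


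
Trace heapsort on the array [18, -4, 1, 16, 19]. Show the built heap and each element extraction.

Build heap: [19, 18, 1, 16, -4]
Extract 19: [18, 16, 1, -4, 19]
Extract 18: [16, -4, 1, 18, 19]
Extract 16: [1, -4, 16, 18, 19]
Extract 1: [-4, 1, 16, 18, 19]


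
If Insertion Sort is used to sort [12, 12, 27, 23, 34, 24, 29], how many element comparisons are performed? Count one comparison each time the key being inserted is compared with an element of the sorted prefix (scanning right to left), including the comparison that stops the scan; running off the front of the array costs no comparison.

Insert 12: 12 <= 12 (stop) = 1 comparison(s) -> [12, 12, 27, 23, 34, 24, 29]
Insert 27: 12 <= 27 (stop) = 1 comparison(s) -> [12, 12, 27, 23, 34, 24, 29]
Insert 23: 27 > 23 (shift), 12 <= 23 (stop) = 2 comparison(s) -> [12, 12, 23, 27, 34, 24, 29]
Insert 34: 27 <= 34 (stop) = 1 comparison(s) -> [12, 12, 23, 27, 34, 24, 29]
Insert 24: 34 > 24 (shift), 27 > 24 (shift), 23 <= 24 (stop) = 3 comparison(s) -> [12, 12, 23, 24, 27, 34, 29]
Insert 29: 34 > 29 (shift), 27 <= 29 (stop) = 2 comparison(s) -> [12, 12, 23, 24, 27, 29, 34]
Total comparisons: 1 + 1 + 2 + 1 + 3 + 2 = 10


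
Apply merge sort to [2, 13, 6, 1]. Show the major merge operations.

Divide and conquer:
  Merge [2] + [13] -> [2, 13]
  Merge [6] + [1] -> [1, 6]
  Merge [2, 13] + [1, 6] -> [1, 2, 6, 13]


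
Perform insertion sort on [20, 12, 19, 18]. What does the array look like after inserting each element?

First element 20 is already 'sorted'
Insert 12: shifted 1 elements -> [12, 20, 19, 18]
Insert 19: shifted 1 elements -> [12, 19, 20, 18]
Insert 18: shifted 2 elements -> [12, 18, 19, 20]


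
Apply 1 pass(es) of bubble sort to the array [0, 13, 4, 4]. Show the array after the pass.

After pass 1: [0, 4, 4, 13] (2 swaps)
Total swaps: 2


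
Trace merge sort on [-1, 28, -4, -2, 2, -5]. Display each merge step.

Divide and conquer:
  Merge [28] + [-4] -> [-4, 28]
  Merge [-1] + [-4, 28] -> [-4, -1, 28]
  Merge [2] + [-5] -> [-5, 2]
  Merge [-2] + [-5, 2] -> [-5, -2, 2]
  Merge [-4, -1, 28] + [-5, -2, 2] -> [-5, -4, -2, -1, 2, 28]


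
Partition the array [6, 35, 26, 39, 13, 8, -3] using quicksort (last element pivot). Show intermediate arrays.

Partition 1: pivot=-3 at index 0 -> [-3, 35, 26, 39, 13, 8, 6]
Partition 2: pivot=6 at index 1 -> [-3, 6, 26, 39, 13, 8, 35]
Partition 3: pivot=35 at index 5 -> [-3, 6, 26, 13, 8, 35, 39]
Partition 4: pivot=8 at index 2 -> [-3, 6, 8, 13, 26, 35, 39]
Partition 5: pivot=26 at index 4 -> [-3, 6, 8, 13, 26, 35, 39]


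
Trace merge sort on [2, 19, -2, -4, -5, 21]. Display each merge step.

Divide and conquer:
  Merge [19] + [-2] -> [-2, 19]
  Merge [2] + [-2, 19] -> [-2, 2, 19]
  Merge [-5] + [21] -> [-5, 21]
  Merge [-4] + [-5, 21] -> [-5, -4, 21]
  Merge [-2, 2, 19] + [-5, -4, 21] -> [-5, -4, -2, 2, 19, 21]


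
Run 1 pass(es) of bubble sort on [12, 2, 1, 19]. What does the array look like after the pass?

After pass 1: [2, 1, 12, 19] (2 swaps)
Total swaps: 2


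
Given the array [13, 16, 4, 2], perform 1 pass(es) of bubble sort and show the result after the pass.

After pass 1: [13, 4, 2, 16] (2 swaps)
Total swaps: 2


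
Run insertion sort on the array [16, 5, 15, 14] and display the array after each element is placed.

First element 16 is already 'sorted'
Insert 5: shifted 1 elements -> [5, 16, 15, 14]
Insert 15: shifted 1 elements -> [5, 15, 16, 14]
Insert 14: shifted 2 elements -> [5, 14, 15, 16]


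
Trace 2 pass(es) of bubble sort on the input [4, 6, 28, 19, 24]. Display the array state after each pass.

After pass 1: [4, 6, 19, 24, 28] (2 swaps)
After pass 2: [4, 6, 19, 24, 28] (0 swaps)
Total swaps: 2


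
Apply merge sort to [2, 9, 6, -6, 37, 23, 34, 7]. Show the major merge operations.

Divide and conquer:
  Merge [2] + [9] -> [2, 9]
  Merge [6] + [-6] -> [-6, 6]
  Merge [2, 9] + [-6, 6] -> [-6, 2, 6, 9]
  Merge [37] + [23] -> [23, 37]
  Merge [34] + [7] -> [7, 34]
  Merge [23, 37] + [7, 34] -> [7, 23, 34, 37]
  Merge [-6, 2, 6, 9] + [7, 23, 34, 37] -> [-6, 2, 6, 7, 9, 23, 34, 37]


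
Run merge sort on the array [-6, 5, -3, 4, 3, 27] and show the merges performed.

Divide and conquer:
  Merge [5] + [-3] -> [-3, 5]
  Merge [-6] + [-3, 5] -> [-6, -3, 5]
  Merge [3] + [27] -> [3, 27]
  Merge [4] + [3, 27] -> [3, 4, 27]
  Merge [-6, -3, 5] + [3, 4, 27] -> [-6, -3, 3, 4, 5, 27]


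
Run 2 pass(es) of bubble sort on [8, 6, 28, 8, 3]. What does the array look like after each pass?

After pass 1: [6, 8, 8, 3, 28] (3 swaps)
After pass 2: [6, 8, 3, 8, 28] (1 swaps)
Total swaps: 4


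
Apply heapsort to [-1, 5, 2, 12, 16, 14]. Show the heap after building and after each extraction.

Build heap: [16, 12, 14, -1, 5, 2]
Extract 16: [14, 12, 2, -1, 5, 16]
Extract 14: [12, 5, 2, -1, 14, 16]
Extract 12: [5, -1, 2, 12, 14, 16]
Extract 5: [2, -1, 5, 12, 14, 16]
Extract 2: [-1, 2, 5, 12, 14, 16]


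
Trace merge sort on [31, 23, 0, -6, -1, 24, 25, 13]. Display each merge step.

Divide and conquer:
  Merge [31] + [23] -> [23, 31]
  Merge [0] + [-6] -> [-6, 0]
  Merge [23, 31] + [-6, 0] -> [-6, 0, 23, 31]
  Merge [-1] + [24] -> [-1, 24]
  Merge [25] + [13] -> [13, 25]
  Merge [-1, 24] + [13, 25] -> [-1, 13, 24, 25]
  Merge [-6, 0, 23, 31] + [-1, 13, 24, 25] -> [-6, -1, 0, 13, 23, 24, 25, 31]


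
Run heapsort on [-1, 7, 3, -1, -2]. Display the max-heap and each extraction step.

Build heap: [7, -1, 3, -1, -2]
Extract 7: [3, -1, -2, -1, 7]
Extract 3: [-1, -1, -2, 3, 7]
Extract -1: [-1, -2, -1, 3, 7]
Extract -1: [-2, -1, -1, 3, 7]


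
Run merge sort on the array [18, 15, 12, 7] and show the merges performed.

Divide and conquer:
  Merge [18] + [15] -> [15, 18]
  Merge [12] + [7] -> [7, 12]
  Merge [15, 18] + [7, 12] -> [7, 12, 15, 18]


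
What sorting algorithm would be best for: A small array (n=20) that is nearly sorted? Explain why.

Best choice: Insertion sort
Reason: Insertion sort is O(n) for nearly sorted arrays and has low overhead


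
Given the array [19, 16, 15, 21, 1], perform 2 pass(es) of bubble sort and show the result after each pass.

After pass 1: [16, 15, 19, 1, 21] (3 swaps)
After pass 2: [15, 16, 1, 19, 21] (2 swaps)
Total swaps: 5


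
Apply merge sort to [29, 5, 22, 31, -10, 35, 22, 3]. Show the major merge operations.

Divide and conquer:
  Merge [29] + [5] -> [5, 29]
  Merge [22] + [31] -> [22, 31]
  Merge [5, 29] + [22, 31] -> [5, 22, 29, 31]
  Merge [-10] + [35] -> [-10, 35]
  Merge [22] + [3] -> [3, 22]
  Merge [-10, 35] + [3, 22] -> [-10, 3, 22, 35]
  Merge [5, 22, 29, 31] + [-10, 3, 22, 35] -> [-10, 3, 5, 22, 22, 29, 31, 35]


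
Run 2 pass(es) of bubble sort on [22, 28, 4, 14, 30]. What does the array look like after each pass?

After pass 1: [22, 4, 14, 28, 30] (2 swaps)
After pass 2: [4, 14, 22, 28, 30] (2 swaps)
Total swaps: 4


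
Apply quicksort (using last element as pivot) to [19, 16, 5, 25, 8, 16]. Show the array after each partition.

Partition 1: pivot=16 at index 3 -> [16, 5, 8, 16, 19, 25]
Partition 2: pivot=8 at index 1 -> [5, 8, 16, 16, 19, 25]
Partition 3: pivot=25 at index 5 -> [5, 8, 16, 16, 19, 25]


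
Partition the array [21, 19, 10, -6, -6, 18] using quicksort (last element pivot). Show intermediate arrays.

Partition 1: pivot=18 at index 3 -> [10, -6, -6, 18, 21, 19]
Partition 2: pivot=-6 at index 1 -> [-6, -6, 10, 18, 21, 19]
Partition 3: pivot=19 at index 4 -> [-6, -6, 10, 18, 19, 21]


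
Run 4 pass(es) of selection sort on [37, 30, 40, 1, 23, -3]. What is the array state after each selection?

Pass 1: Select minimum -3 at index 5, swap -> [-3, 30, 40, 1, 23, 37]
Pass 2: Select minimum 1 at index 3, swap -> [-3, 1, 40, 30, 23, 37]
Pass 3: Select minimum 23 at index 4, swap -> [-3, 1, 23, 30, 40, 37]
Pass 4: Select minimum 30 at index 3, swap -> [-3, 1, 23, 30, 40, 37]


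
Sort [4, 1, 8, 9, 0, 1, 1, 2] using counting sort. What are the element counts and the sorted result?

Count array: [1, 3, 1, 0, 1, 0, 0, 0, 1, 1]
(count[i] = number of elements equal to i)
Cumulative count: [1, 4, 5, 5, 6, 6, 6, 6, 7, 8]
Sorted: [0, 1, 1, 1, 2, 4, 8, 9]


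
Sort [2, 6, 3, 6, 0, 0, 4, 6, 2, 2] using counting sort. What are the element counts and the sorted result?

Count array: [2, 0, 3, 1, 1, 0, 3]
(count[i] = number of elements equal to i)
Cumulative count: [2, 2, 5, 6, 7, 7, 10]
Sorted: [0, 0, 2, 2, 2, 3, 4, 6, 6, 6]


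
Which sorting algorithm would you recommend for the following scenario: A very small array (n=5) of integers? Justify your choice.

Best choice: Insertion sort
Reason: For tiny inputs the O(n^2) overhead is negligible and insertion sort has minimal constant factors


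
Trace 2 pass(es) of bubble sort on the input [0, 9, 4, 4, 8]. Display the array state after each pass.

After pass 1: [0, 4, 4, 8, 9] (3 swaps)
After pass 2: [0, 4, 4, 8, 9] (0 swaps)
Total swaps: 3


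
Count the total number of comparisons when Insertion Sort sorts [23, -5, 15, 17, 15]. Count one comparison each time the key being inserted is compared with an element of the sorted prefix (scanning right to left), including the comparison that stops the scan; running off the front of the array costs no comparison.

Insert -5: 23 > -5 (shift), reached front = 1 comparison(s) -> [-5, 23, 15, 17, 15]
Insert 15: 23 > 15 (shift), -5 <= 15 (stop) = 2 comparison(s) -> [-5, 15, 23, 17, 15]
Insert 17: 23 > 17 (shift), 15 <= 17 (stop) = 2 comparison(s) -> [-5, 15, 17, 23, 15]
Insert 15: 23 > 15 (shift), 17 > 15 (shift), 15 <= 15 (stop) = 3 comparison(s) -> [-5, 15, 15, 17, 23]
Total comparisons: 1 + 2 + 2 + 3 = 8


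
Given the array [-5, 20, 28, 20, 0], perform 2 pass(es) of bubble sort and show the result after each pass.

After pass 1: [-5, 20, 20, 0, 28] (2 swaps)
After pass 2: [-5, 20, 0, 20, 28] (1 swaps)
Total swaps: 3


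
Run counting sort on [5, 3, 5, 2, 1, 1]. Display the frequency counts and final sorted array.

Count array: [0, 2, 1, 1, 0, 2]
(count[i] = number of elements equal to i)
Cumulative count: [0, 2, 3, 4, 4, 6]
Sorted: [1, 1, 2, 3, 5, 5]


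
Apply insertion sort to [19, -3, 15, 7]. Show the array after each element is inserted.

First element 19 is already 'sorted'
Insert -3: shifted 1 elements -> [-3, 19, 15, 7]
Insert 15: shifted 1 elements -> [-3, 15, 19, 7]
Insert 7: shifted 2 elements -> [-3, 7, 15, 19]


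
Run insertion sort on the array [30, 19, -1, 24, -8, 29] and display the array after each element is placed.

First element 30 is already 'sorted'
Insert 19: shifted 1 elements -> [19, 30, -1, 24, -8, 29]
Insert -1: shifted 2 elements -> [-1, 19, 30, 24, -8, 29]
Insert 24: shifted 1 elements -> [-1, 19, 24, 30, -8, 29]
Insert -8: shifted 4 elements -> [-8, -1, 19, 24, 30, 29]
Insert 29: shifted 1 elements -> [-8, -1, 19, 24, 29, 30]


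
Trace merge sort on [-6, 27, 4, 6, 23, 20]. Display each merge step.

Divide and conquer:
  Merge [27] + [4] -> [4, 27]
  Merge [-6] + [4, 27] -> [-6, 4, 27]
  Merge [23] + [20] -> [20, 23]
  Merge [6] + [20, 23] -> [6, 20, 23]
  Merge [-6, 4, 27] + [6, 20, 23] -> [-6, 4, 6, 20, 23, 27]


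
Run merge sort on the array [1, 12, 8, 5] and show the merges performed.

Divide and conquer:
  Merge [1] + [12] -> [1, 12]
  Merge [8] + [5] -> [5, 8]
  Merge [1, 12] + [5, 8] -> [1, 5, 8, 12]


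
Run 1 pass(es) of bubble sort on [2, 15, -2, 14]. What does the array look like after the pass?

After pass 1: [2, -2, 14, 15] (2 swaps)
Total swaps: 2


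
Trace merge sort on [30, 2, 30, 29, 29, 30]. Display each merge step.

Divide and conquer:
  Merge [2] + [30] -> [2, 30]
  Merge [30] + [2, 30] -> [2, 30, 30]
  Merge [29] + [30] -> [29, 30]
  Merge [29] + [29, 30] -> [29, 29, 30]
  Merge [2, 30, 30] + [29, 29, 30] -> [2, 29, 29, 30, 30, 30]


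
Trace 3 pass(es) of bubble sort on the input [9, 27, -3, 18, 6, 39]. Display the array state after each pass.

After pass 1: [9, -3, 18, 6, 27, 39] (3 swaps)
After pass 2: [-3, 9, 6, 18, 27, 39] (2 swaps)
After pass 3: [-3, 6, 9, 18, 27, 39] (1 swaps)
Total swaps: 6


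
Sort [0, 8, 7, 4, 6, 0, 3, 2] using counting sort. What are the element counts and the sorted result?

Count array: [2, 0, 1, 1, 1, 0, 1, 1, 1]
(count[i] = number of elements equal to i)
Cumulative count: [2, 2, 3, 4, 5, 5, 6, 7, 8]
Sorted: [0, 0, 2, 3, 4, 6, 7, 8]


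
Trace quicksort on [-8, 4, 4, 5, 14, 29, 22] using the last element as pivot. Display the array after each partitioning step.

Partition 1: pivot=22 at index 5 -> [-8, 4, 4, 5, 14, 22, 29]
Partition 2: pivot=14 at index 4 -> [-8, 4, 4, 5, 14, 22, 29]
Partition 3: pivot=5 at index 3 -> [-8, 4, 4, 5, 14, 22, 29]
Partition 4: pivot=4 at index 2 -> [-8, 4, 4, 5, 14, 22, 29]
Partition 5: pivot=4 at index 1 -> [-8, 4, 4, 5, 14, 22, 29]


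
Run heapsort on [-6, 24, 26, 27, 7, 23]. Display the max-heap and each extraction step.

Build heap: [27, 24, 26, -6, 7, 23]
Extract 27: [26, 24, 23, -6, 7, 27]
Extract 26: [24, 7, 23, -6, 26, 27]
Extract 24: [23, 7, -6, 24, 26, 27]
Extract 23: [7, -6, 23, 24, 26, 27]
Extract 7: [-6, 7, 23, 24, 26, 27]


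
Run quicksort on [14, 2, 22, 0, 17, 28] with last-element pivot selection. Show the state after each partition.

Partition 1: pivot=28 at index 5 -> [14, 2, 22, 0, 17, 28]
Partition 2: pivot=17 at index 3 -> [14, 2, 0, 17, 22, 28]
Partition 3: pivot=0 at index 0 -> [0, 2, 14, 17, 22, 28]
Partition 4: pivot=14 at index 2 -> [0, 2, 14, 17, 22, 28]


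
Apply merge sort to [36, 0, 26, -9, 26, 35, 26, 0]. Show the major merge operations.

Divide and conquer:
  Merge [36] + [0] -> [0, 36]
  Merge [26] + [-9] -> [-9, 26]
  Merge [0, 36] + [-9, 26] -> [-9, 0, 26, 36]
  Merge [26] + [35] -> [26, 35]
  Merge [26] + [0] -> [0, 26]
  Merge [26, 35] + [0, 26] -> [0, 26, 26, 35]
  Merge [-9, 0, 26, 36] + [0, 26, 26, 35] -> [-9, 0, 0, 26, 26, 26, 35, 36]


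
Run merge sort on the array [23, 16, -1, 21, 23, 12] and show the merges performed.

Divide and conquer:
  Merge [16] + [-1] -> [-1, 16]
  Merge [23] + [-1, 16] -> [-1, 16, 23]
  Merge [23] + [12] -> [12, 23]
  Merge [21] + [12, 23] -> [12, 21, 23]
  Merge [-1, 16, 23] + [12, 21, 23] -> [-1, 12, 16, 21, 23, 23]


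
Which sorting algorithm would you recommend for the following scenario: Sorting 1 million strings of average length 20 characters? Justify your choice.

Best choice: MSD radix sort or Mergesort
Reason: MSD radix sort is a non-comparison sort that buckets the strings by successive character positions, running in time proportional to the total number of characters examined rather than O(n log n) string comparisons; mergesort is a stable O(n log n)-comparison alternative that works for arbitrary variable-length keys


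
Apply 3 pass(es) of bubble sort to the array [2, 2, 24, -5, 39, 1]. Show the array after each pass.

After pass 1: [2, 2, -5, 24, 1, 39] (2 swaps)
After pass 2: [2, -5, 2, 1, 24, 39] (2 swaps)
After pass 3: [-5, 2, 1, 2, 24, 39] (2 swaps)
Total swaps: 6


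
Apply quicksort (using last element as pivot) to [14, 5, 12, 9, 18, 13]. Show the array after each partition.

Partition 1: pivot=13 at index 3 -> [5, 12, 9, 13, 18, 14]
Partition 2: pivot=9 at index 1 -> [5, 9, 12, 13, 18, 14]
Partition 3: pivot=14 at index 4 -> [5, 9, 12, 13, 14, 18]


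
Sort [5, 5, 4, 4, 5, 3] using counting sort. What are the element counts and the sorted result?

Count array: [0, 0, 0, 1, 2, 3]
(count[i] = number of elements equal to i)
Cumulative count: [0, 0, 0, 1, 3, 6]
Sorted: [3, 4, 4, 5, 5, 5]


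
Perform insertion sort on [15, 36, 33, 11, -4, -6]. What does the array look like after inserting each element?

First element 15 is already 'sorted'
Insert 36: shifted 0 elements -> [15, 36, 33, 11, -4, -6]
Insert 33: shifted 1 elements -> [15, 33, 36, 11, -4, -6]
Insert 11: shifted 3 elements -> [11, 15, 33, 36, -4, -6]
Insert -4: shifted 4 elements -> [-4, 11, 15, 33, 36, -6]
Insert -6: shifted 5 elements -> [-6, -4, 11, 15, 33, 36]


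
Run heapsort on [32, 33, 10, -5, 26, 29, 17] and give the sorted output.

Build heap: [33, 32, 29, -5, 26, 10, 17]
Extract 33: [32, 26, 29, -5, 17, 10, 33]
Extract 32: [29, 26, 10, -5, 17, 32, 33]
Extract 29: [26, 17, 10, -5, 29, 32, 33]
Extract 26: [17, -5, 10, 26, 29, 32, 33]
Extract 17: [10, -5, 17, 26, 29, 32, 33]
Extract 10: [-5, 10, 17, 26, 29, 32, 33]


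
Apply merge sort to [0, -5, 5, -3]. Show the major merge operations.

Divide and conquer:
  Merge [0] + [-5] -> [-5, 0]
  Merge [5] + [-3] -> [-3, 5]
  Merge [-5, 0] + [-3, 5] -> [-5, -3, 0, 5]


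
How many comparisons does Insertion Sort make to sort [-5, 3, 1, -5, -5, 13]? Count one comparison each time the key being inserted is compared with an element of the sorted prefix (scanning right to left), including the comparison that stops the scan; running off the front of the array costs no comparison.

Insert 3: -5 <= 3 (stop) = 1 comparison(s) -> [-5, 3, 1, -5, -5, 13]
Insert 1: 3 > 1 (shift), -5 <= 1 (stop) = 2 comparison(s) -> [-5, 1, 3, -5, -5, 13]
Insert -5: 3 > -5 (shift), 1 > -5 (shift), -5 <= -5 (stop) = 3 comparison(s) -> [-5, -5, 1, 3, -5, 13]
Insert -5: 3 > -5 (shift), 1 > -5 (shift), -5 <= -5 (stop) = 3 comparison(s) -> [-5, -5, -5, 1, 3, 13]
Insert 13: 3 <= 13 (stop) = 1 comparison(s) -> [-5, -5, -5, 1, 3, 13]
Total comparisons: 1 + 2 + 3 + 3 + 1 = 10


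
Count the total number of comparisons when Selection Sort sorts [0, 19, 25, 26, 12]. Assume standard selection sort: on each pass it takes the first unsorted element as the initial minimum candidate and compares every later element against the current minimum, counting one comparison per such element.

Pass 1: scan indices 1..4 for the minimum = 4 comparison(s); min is 0, place at index 0 -> [0, 19, 25, 26, 12]
Pass 2: scan indices 2..4 for the minimum = 3 comparison(s); min is 12, place at index 1 -> [0, 12, 25, 26, 19]
Pass 3: scan indices 3..4 for the minimum = 2 comparison(s); min is 19, place at index 2 -> [0, 12, 19, 26, 25]
Pass 4: scan indices 4..4 for the minimum = 1 comparison(s); min is 25, place at index 3 -> [0, 12, 19, 25, 26]
Selection sort always scans the whole unsorted suffix, so the count is (n-1) + (n-2) + ... + 1 = n(n-1)/2 = 5*4/2 = 10 regardless of the input order.
Total comparisons: 4 + 3 + 2 + 1 = 10


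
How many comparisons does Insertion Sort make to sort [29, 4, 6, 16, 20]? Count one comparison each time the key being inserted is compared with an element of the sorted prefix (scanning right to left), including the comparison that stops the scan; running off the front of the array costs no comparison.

Insert 4: 29 > 4 (shift), reached front = 1 comparison(s) -> [4, 29, 6, 16, 20]
Insert 6: 29 > 6 (shift), 4 <= 6 (stop) = 2 comparison(s) -> [4, 6, 29, 16, 20]
Insert 16: 29 > 16 (shift), 6 <= 16 (stop) = 2 comparison(s) -> [4, 6, 16, 29, 20]
Insert 20: 29 > 20 (shift), 16 <= 20 (stop) = 2 comparison(s) -> [4, 6, 16, 20, 29]
Total comparisons: 1 + 2 + 2 + 2 = 7


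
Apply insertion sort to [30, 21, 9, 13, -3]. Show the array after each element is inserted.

First element 30 is already 'sorted'
Insert 21: shifted 1 elements -> [21, 30, 9, 13, -3]
Insert 9: shifted 2 elements -> [9, 21, 30, 13, -3]
Insert 13: shifted 2 elements -> [9, 13, 21, 30, -3]
Insert -3: shifted 4 elements -> [-3, 9, 13, 21, 30]


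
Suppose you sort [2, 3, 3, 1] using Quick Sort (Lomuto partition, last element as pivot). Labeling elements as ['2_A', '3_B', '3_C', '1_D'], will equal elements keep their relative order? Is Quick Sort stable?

Trace Quick Sort on the labeled array (the key is the number; the letter only tracks identity):
  Partition indices 0..3 around pivot 1_D -> [1_D, 3_B, 3_C, 2_A]
  Partition indices 1..3 around pivot 2_A -> [1_D, 2_A, 3_C, 3_B]
  Partition indices 2..3 around pivot 3_B -> [1_D, 2_A, 3_C, 3_B]
Final order: [1_D, 2_A, 3_C, 3_B]
Equal keys:
  value 3: originally 3_B, 3_C; after sorting 3_C, 3_B -> order changed
Equal keys were reordered, so Quick Sort is not stable: partition swaps elements across long distances and can reorder equal keys. (One such input is enough; an unstable sort may happen to preserve order on other inputs, but it gives no guarantee.)
Answer: Not stable


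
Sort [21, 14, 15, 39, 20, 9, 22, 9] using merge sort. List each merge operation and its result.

Divide and conquer:
  Merge [21] + [14] -> [14, 21]
  Merge [15] + [39] -> [15, 39]
  Merge [14, 21] + [15, 39] -> [14, 15, 21, 39]
  Merge [20] + [9] -> [9, 20]
  Merge [22] + [9] -> [9, 22]
  Merge [9, 20] + [9, 22] -> [9, 9, 20, 22]
  Merge [14, 15, 21, 39] + [9, 9, 20, 22] -> [9, 9, 14, 15, 20, 21, 22, 39]


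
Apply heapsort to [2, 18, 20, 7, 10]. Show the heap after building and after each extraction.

Build heap: [20, 18, 2, 7, 10]
Extract 20: [18, 10, 2, 7, 20]
Extract 18: [10, 7, 2, 18, 20]
Extract 10: [7, 2, 10, 18, 20]
Extract 7: [2, 7, 10, 18, 20]


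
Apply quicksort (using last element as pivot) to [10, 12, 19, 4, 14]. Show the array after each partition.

Partition 1: pivot=14 at index 3 -> [10, 12, 4, 14, 19]
Partition 2: pivot=4 at index 0 -> [4, 12, 10, 14, 19]
Partition 3: pivot=10 at index 1 -> [4, 10, 12, 14, 19]


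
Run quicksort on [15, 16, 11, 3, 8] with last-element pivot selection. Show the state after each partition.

Partition 1: pivot=8 at index 1 -> [3, 8, 11, 15, 16]
Partition 2: pivot=16 at index 4 -> [3, 8, 11, 15, 16]
Partition 3: pivot=15 at index 3 -> [3, 8, 11, 15, 16]


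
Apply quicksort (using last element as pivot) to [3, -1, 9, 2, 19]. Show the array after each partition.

Partition 1: pivot=19 at index 4 -> [3, -1, 9, 2, 19]
Partition 2: pivot=2 at index 1 -> [-1, 2, 9, 3, 19]
Partition 3: pivot=3 at index 2 -> [-1, 2, 3, 9, 19]


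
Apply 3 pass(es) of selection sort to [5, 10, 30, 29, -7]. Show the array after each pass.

Pass 1: Select minimum -7 at index 4, swap -> [-7, 10, 30, 29, 5]
Pass 2: Select minimum 5 at index 4, swap -> [-7, 5, 30, 29, 10]
Pass 3: Select minimum 10 at index 4, swap -> [-7, 5, 10, 29, 30]


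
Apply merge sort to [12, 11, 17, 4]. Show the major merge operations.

Divide and conquer:
  Merge [12] + [11] -> [11, 12]
  Merge [17] + [4] -> [4, 17]
  Merge [11, 12] + [4, 17] -> [4, 11, 12, 17]


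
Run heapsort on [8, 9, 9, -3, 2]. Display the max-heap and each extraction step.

Build heap: [9, 8, 9, -3, 2]
Extract 9: [9, 8, 2, -3, 9]
Extract 9: [8, -3, 2, 9, 9]
Extract 8: [2, -3, 8, 9, 9]
Extract 2: [-3, 2, 8, 9, 9]


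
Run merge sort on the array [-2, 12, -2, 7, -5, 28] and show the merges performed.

Divide and conquer:
  Merge [12] + [-2] -> [-2, 12]
  Merge [-2] + [-2, 12] -> [-2, -2, 12]
  Merge [-5] + [28] -> [-5, 28]
  Merge [7] + [-5, 28] -> [-5, 7, 28]
  Merge [-2, -2, 12] + [-5, 7, 28] -> [-5, -2, -2, 7, 12, 28]


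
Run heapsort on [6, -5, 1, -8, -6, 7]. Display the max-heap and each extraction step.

Build heap: [7, -5, 6, -8, -6, 1]
Extract 7: [6, -5, 1, -8, -6, 7]
Extract 6: [1, -5, -6, -8, 6, 7]
Extract 1: [-5, -8, -6, 1, 6, 7]
Extract -5: [-6, -8, -5, 1, 6, 7]
Extract -6: [-8, -6, -5, 1, 6, 7]


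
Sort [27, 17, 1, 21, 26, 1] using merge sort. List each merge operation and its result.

Divide and conquer:
  Merge [17] + [1] -> [1, 17]
  Merge [27] + [1, 17] -> [1, 17, 27]
  Merge [26] + [1] -> [1, 26]
  Merge [21] + [1, 26] -> [1, 21, 26]
  Merge [1, 17, 27] + [1, 21, 26] -> [1, 1, 17, 21, 26, 27]


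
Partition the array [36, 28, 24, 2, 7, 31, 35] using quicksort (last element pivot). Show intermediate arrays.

Partition 1: pivot=35 at index 5 -> [28, 24, 2, 7, 31, 35, 36]
Partition 2: pivot=31 at index 4 -> [28, 24, 2, 7, 31, 35, 36]
Partition 3: pivot=7 at index 1 -> [2, 7, 28, 24, 31, 35, 36]
Partition 4: pivot=24 at index 2 -> [2, 7, 24, 28, 31, 35, 36]


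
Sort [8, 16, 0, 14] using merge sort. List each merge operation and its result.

Divide and conquer:
  Merge [8] + [16] -> [8, 16]
  Merge [0] + [14] -> [0, 14]
  Merge [8, 16] + [0, 14] -> [0, 8, 14, 16]


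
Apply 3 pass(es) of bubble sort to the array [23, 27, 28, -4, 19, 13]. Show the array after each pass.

After pass 1: [23, 27, -4, 19, 13, 28] (3 swaps)
After pass 2: [23, -4, 19, 13, 27, 28] (3 swaps)
After pass 3: [-4, 19, 13, 23, 27, 28] (3 swaps)
Total swaps: 9


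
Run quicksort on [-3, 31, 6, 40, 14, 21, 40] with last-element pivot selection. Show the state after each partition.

Partition 1: pivot=40 at index 6 -> [-3, 31, 6, 40, 14, 21, 40]
Partition 2: pivot=21 at index 3 -> [-3, 6, 14, 21, 31, 40, 40]
Partition 3: pivot=14 at index 2 -> [-3, 6, 14, 21, 31, 40, 40]
Partition 4: pivot=6 at index 1 -> [-3, 6, 14, 21, 31, 40, 40]
Partition 5: pivot=40 at index 5 -> [-3, 6, 14, 21, 31, 40, 40]


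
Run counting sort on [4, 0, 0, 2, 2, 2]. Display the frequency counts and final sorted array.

Count array: [2, 0, 3, 0, 1]
(count[i] = number of elements equal to i)
Cumulative count: [2, 2, 5, 5, 6]
Sorted: [0, 0, 2, 2, 2, 4]


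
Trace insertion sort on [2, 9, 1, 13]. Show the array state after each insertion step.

First element 2 is already 'sorted'
Insert 9: shifted 0 elements -> [2, 9, 1, 13]
Insert 1: shifted 2 elements -> [1, 2, 9, 13]
Insert 13: shifted 0 elements -> [1, 2, 9, 13]


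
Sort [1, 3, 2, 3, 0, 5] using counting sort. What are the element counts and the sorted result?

Count array: [1, 1, 1, 2, 0, 1]
(count[i] = number of elements equal to i)
Cumulative count: [1, 2, 3, 5, 5, 6]
Sorted: [0, 1, 2, 3, 3, 5]
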